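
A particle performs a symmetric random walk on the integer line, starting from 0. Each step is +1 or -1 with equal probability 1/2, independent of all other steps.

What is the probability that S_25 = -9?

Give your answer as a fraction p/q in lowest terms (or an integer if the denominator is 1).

Answer: 1081575/33554432

Derivation:
To reach position -9 after 25 steps: need 8 steps of +1 and 17 of -1.
Favorable paths: C(25,8) = 1081575
Total paths: 2^25 = 33554432
P = 1081575/33554432 = 1081575/33554432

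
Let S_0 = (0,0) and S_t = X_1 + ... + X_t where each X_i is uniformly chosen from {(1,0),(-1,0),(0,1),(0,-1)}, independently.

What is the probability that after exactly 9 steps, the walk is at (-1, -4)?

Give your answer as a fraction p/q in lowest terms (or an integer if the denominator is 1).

Answer: 189/16384

Derivation:
Let h be the number of horizontal steps (so 9-h are vertical). To end at (-1,-4) need (h-1)/2 right-steps and ((9-h)-4)/2 up-steps.
Sum over h with 1 ≤ h ≤ 5, h ≡ 1 (mod 2), 9-h ≡ 0 (mod 2):
h=1: C(9,1)·C(1,0)·C(8,2) = 9·1·28 = 252
h=3: C(9,3)·C(3,1)·C(6,1) = 84·3·6 = 1512
h=5: C(9,5)·C(5,2)·C(4,0) = 126·10·1 = 1260
Total favorable: 3024
Total paths: 4^9 = 262144
P = 3024/262144 = 189/16384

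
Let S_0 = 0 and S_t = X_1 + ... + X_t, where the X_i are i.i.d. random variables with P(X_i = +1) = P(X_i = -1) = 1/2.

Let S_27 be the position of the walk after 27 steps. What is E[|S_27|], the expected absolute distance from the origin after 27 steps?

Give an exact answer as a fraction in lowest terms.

S_27 takes values m ≡ 1 (mod 2) with |m| ≤ 27; P(S_27=m) = C(27,(27+m)/2)/2^27.
Total paths: 2^27 = 134217728
Distribution: P(S=-27)=1/134217728, P(S=-25)=27/134217728, P(S=-23)=351/134217728, P(S=-21)=2925/134217728, P(S=-19)=17550/134217728, P(S=-17)=80730/134217728, P(S=-15)=296010/134217728, P(S=-13)=888030/134217728, P(S=-11)=2220075/134217728, P(S=-9)=4686825/134217728, P(S=-7)=8436285/134217728, P(S=-5)=13037895/134217728, P(S=-3)=17383860/134217728, P(S=-1)=20058300/134217728, P(S=1)=20058300/134217728, P(S=3)=17383860/134217728, P(S=5)=13037895/134217728, P(S=7)=8436285/134217728, P(S=9)=4686825/134217728, P(S=11)=2220075/134217728, P(S=13)=888030/134217728, P(S=15)=296010/134217728, P(S=17)=80730/134217728, P(S=19)=17550/134217728, P(S=21)=2925/134217728, P(S=23)=351/134217728, P(S=25)=27/134217728, P(S=27)=1/134217728
E[|S_27|] = Σ_m |m|·P(S_27=m) = 561632400/134217728 = 35102025/8388608

Answer: 35102025/8388608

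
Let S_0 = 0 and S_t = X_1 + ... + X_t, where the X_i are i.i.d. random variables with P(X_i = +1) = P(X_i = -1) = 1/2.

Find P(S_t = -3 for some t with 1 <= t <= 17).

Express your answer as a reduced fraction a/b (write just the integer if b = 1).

Count via complement. Let g(t,s) = #length-t paths at position s with S_1..S_t all ≠ -3.
g(t,s) = g(t-1,s-1) + g(t-1,s+1) for s ≠ -3; g(t,-3) = 0.
t=0: g(0,0)=1
t=1: g(1,-1)=1 g(1,1)=1
t=2: g(2,-2)=1 g(2,0)=2 g(2,2)=1
t=3: g(3,-1)=3 g(3,1)=3 g(3,3)=1
t=4: g(4,-2)=3 g(4,0)=6 g(4,2)=4 g(4,4)=1
t=5: g(5,-1)=9 g(5,1)=10 g(5,3)=5 g(5,5)=1
t=6: g(6,-2)=9 g(6,0)=19 g(6,2)=15 g(6,4)=6 g(6,6)=1
t=7: g(7,-1)=28 g(7,1)=34 g(7,3)=21 g(7,5)=7 g(7,7)=1
t=8: g(8,-2)=28 g(8,0)=62 g(8,2)=55 g(8,4)=28 g(8,6)=8 g(8,8)=1
t=9: g(9,-1)=90 g(9,1)=117 g(9,3)=83 g(9,5)=36 g(9,7)=9 g(9,9)=1
t=10: g(10,-2)=90 g(10,0)=207 g(10,2)=200 g(10,4)=119 g(10,6)=45 g(10,8)=10 g(10,10)=1
t=11: g(11,-1)=297 g(11,1)=407 g(11,3)=319 g(11,5)=164 g(11,7)=55 g(11,9)=11 g(11,11)=1
t=12: g(12,-2)=297 g(12,0)=704 g(12,2)=726 g(12,4)=483 g(12,6)=219 g(12,8)=66 g(12,10)=12 g(12,12)=1
t=13: g(13,-1)=1001 g(13,1)=1430 g(13,3)=1209 g(13,5)=702 g(13,7)=285 g(13,9)=78 g(13,11)=13 g(13,13)=1
t=14: g(14,-2)=1001 g(14,0)=2431 g(14,2)=2639 g(14,4)=1911 g(14,6)=987 g(14,8)=363 g(14,10)=91 g(14,12)=14 g(14,14)=1
t=15: g(15,-1)=3432 g(15,1)=5070 g(15,3)=4550 g(15,5)=2898 g(15,7)=1350 g(15,9)=454 g(15,11)=105 g(15,13)=15 g(15,15)=1
t=16: g(16,-2)=3432 g(16,0)=8502 g(16,2)=9620 g(16,4)=7448 g(16,6)=4248 g(16,8)=1804 g(16,10)=559 g(16,12)=120 g(16,14)=16 g(16,16)=1
t=17: g(17,-1)=11934 g(17,1)=18122 g(17,3)=17068 g(17,5)=11696 g(17,7)=6052 g(17,9)=2363 g(17,11)=679 g(17,13)=136 g(17,15)=17 g(17,17)=1
Paths never hitting -3: Σ_s g(17,s) = 68068
Paths hitting -3: 2^17 - 68068 = 63004
P = 63004/131072 = 15751/32768

Answer: 15751/32768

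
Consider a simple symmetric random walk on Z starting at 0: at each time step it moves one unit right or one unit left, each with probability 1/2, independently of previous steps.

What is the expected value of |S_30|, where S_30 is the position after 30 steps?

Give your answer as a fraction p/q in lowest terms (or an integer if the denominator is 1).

Answer: 145422675/33554432

Derivation:
S_30 takes values m ≡ 0 (mod 2) with |m| ≤ 30; P(S_30=m) = C(30,(30+m)/2)/2^30.
Total paths: 2^30 = 1073741824
Distribution: P(S=-30)=1/1073741824, P(S=-28)=30/1073741824, P(S=-26)=435/1073741824, P(S=-24)=4060/1073741824, P(S=-22)=27405/1073741824, P(S=-20)=142506/1073741824, P(S=-18)=593775/1073741824, P(S=-16)=2035800/1073741824, P(S=-14)=5852925/1073741824, P(S=-12)=14307150/1073741824, P(S=-10)=30045015/1073741824, P(S=-8)=54627300/1073741824, P(S=-6)=86493225/1073741824, P(S=-4)=119759850/1073741824, P(S=-2)=145422675/1073741824, P(S=0)=155117520/1073741824, P(S=2)=145422675/1073741824, P(S=4)=119759850/1073741824, P(S=6)=86493225/1073741824, P(S=8)=54627300/1073741824, P(S=10)=30045015/1073741824, P(S=12)=14307150/1073741824, P(S=14)=5852925/1073741824, P(S=16)=2035800/1073741824, P(S=18)=593775/1073741824, P(S=20)=142506/1073741824, P(S=22)=27405/1073741824, P(S=24)=4060/1073741824, P(S=26)=435/1073741824, P(S=28)=30/1073741824, P(S=30)=1/1073741824
E[|S_30|] = Σ_m |m|·P(S_30=m) = 4653525600/1073741824 = 145422675/33554432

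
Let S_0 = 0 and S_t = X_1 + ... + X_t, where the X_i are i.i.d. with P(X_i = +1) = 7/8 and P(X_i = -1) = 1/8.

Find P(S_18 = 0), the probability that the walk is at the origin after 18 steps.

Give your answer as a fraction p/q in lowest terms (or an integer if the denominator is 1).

To be at 0 after 18 steps: need exactly 9 steps of +1 and 9 of -1.
Number of such sequences: C(18,9) = 48620
Each has probability (7/8)^9 · (1/8)^9 = 40353607/18014398509481984
P = 48620 · 40353607/18014398509481984 = 490498093085/4503599627370496

Answer: 490498093085/4503599627370496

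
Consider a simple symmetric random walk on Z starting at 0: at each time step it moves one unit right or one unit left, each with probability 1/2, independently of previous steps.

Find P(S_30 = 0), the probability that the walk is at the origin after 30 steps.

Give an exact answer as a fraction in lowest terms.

Answer: 9694845/67108864

Derivation:
To return to 0 after 30 steps: need exactly 15 steps of +1 and 15 of -1.
Favorable paths: C(30,15) = 155117520
Total paths: 2^30 = 1073741824
P = 155117520/1073741824 = 9694845/67108864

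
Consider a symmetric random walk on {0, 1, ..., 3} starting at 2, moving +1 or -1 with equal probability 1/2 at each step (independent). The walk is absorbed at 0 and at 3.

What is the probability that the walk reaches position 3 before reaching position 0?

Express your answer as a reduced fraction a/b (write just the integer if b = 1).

Answer: 2/3

Derivation:
Symmetric walk (p = 1/2): the harmonic-function argument gives P(hit 3 before 0 | start at 2) = a/N.
P = 2/3 = 2/3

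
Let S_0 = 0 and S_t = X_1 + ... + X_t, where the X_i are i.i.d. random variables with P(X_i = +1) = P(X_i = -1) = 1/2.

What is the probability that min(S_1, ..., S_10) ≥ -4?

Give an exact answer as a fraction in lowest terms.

Let f(t,s) = #length-t paths at position s with S_1..S_t all ≥ -4.
f(t,s) = f(t-1,s-1) + f(t-1,s+1) for s ≥ -4; f(t,s) = 0 for s < -4.
t=0: f(0,0)=1
t=1: f(1,-1)=1 f(1,1)=1
t=2: f(2,-2)=1 f(2,0)=2 f(2,2)=1
t=3: f(3,-3)=1 f(3,-1)=3 f(3,1)=3 f(3,3)=1
t=4: f(4,-4)=1 f(4,-2)=4 f(4,0)=6 f(4,2)=4 f(4,4)=1
t=5: f(5,-3)=5 f(5,-1)=10 f(5,1)=10 f(5,3)=5 f(5,5)=1
t=6: f(6,-4)=5 f(6,-2)=15 f(6,0)=20 f(6,2)=15 f(6,4)=6 f(6,6)=1
t=7: f(7,-3)=20 f(7,-1)=35 f(7,1)=35 f(7,3)=21 f(7,5)=7 f(7,7)=1
t=8: f(8,-4)=20 f(8,-2)=55 f(8,0)=70 f(8,2)=56 f(8,4)=28 f(8,6)=8 f(8,8)=1
t=9: f(9,-3)=75 f(9,-1)=125 f(9,1)=126 f(9,3)=84 f(9,5)=36 f(9,7)=9 f(9,9)=1
t=10: f(10,-4)=75 f(10,-2)=200 f(10,0)=251 f(10,2)=210 f(10,4)=120 f(10,6)=45 f(10,8)=10 f(10,10)=1
Σ_s f(10,s) = 912
P = 912/1024 = 57/64

Answer: 57/64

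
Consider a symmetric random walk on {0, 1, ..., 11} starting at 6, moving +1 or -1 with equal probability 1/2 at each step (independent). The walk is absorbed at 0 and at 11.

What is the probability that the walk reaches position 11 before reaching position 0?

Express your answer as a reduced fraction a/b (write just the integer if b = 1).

Answer: 6/11

Derivation:
Symmetric walk (p = 1/2): the harmonic-function argument gives P(hit 11 before 0 | start at 6) = a/N.
P = 6/11 = 6/11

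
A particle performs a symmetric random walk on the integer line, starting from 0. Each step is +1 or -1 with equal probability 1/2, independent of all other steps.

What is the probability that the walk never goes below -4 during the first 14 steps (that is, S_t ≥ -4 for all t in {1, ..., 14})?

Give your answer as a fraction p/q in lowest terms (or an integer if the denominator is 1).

Answer: 6721/8192

Derivation:
Let f(t,s) = #length-t paths at position s with S_1..S_t all ≥ -4.
f(t,s) = f(t-1,s-1) + f(t-1,s+1) for s ≥ -4; f(t,s) = 0 for s < -4.
t=0: f(0,0)=1
t=1: f(1,-1)=1 f(1,1)=1
t=2: f(2,-2)=1 f(2,0)=2 f(2,2)=1
t=3: f(3,-3)=1 f(3,-1)=3 f(3,1)=3 f(3,3)=1
t=4: f(4,-4)=1 f(4,-2)=4 f(4,0)=6 f(4,2)=4 f(4,4)=1
t=5: f(5,-3)=5 f(5,-1)=10 f(5,1)=10 f(5,3)=5 f(5,5)=1
t=6: f(6,-4)=5 f(6,-2)=15 f(6,0)=20 f(6,2)=15 f(6,4)=6 f(6,6)=1
t=7: f(7,-3)=20 f(7,-1)=35 f(7,1)=35 f(7,3)=21 f(7,5)=7 f(7,7)=1
t=8: f(8,-4)=20 f(8,-2)=55 f(8,0)=70 f(8,2)=56 f(8,4)=28 f(8,6)=8 f(8,8)=1
t=9: f(9,-3)=75 f(9,-1)=125 f(9,1)=126 f(9,3)=84 f(9,5)=36 f(9,7)=9 f(9,9)=1
t=10: f(10,-4)=75 f(10,-2)=200 f(10,0)=251 f(10,2)=210 f(10,4)=120 f(10,6)=45 f(10,8)=10 f(10,10)=1
t=11: f(11,-3)=275 f(11,-1)=451 f(11,1)=461 f(11,3)=330 f(11,5)=165 f(11,7)=55 f(11,9)=11 f(11,11)=1
t=12: f(12,-4)=275 f(12,-2)=726 f(12,0)=912 f(12,2)=791 f(12,4)=495 f(12,6)=220 f(12,8)=66 f(12,10)=12 f(12,12)=1
t=13: f(13,-3)=1001 f(13,-1)=1638 f(13,1)=1703 f(13,3)=1286 f(13,5)=715 f(13,7)=286 f(13,9)=78 f(13,11)=13 f(13,13)=1
t=14: f(14,-4)=1001 f(14,-2)=2639 f(14,0)=3341 f(14,2)=2989 f(14,4)=2001 f(14,6)=1001 f(14,8)=364 f(14,10)=91 f(14,12)=14 f(14,14)=1
Σ_s f(14,s) = 13442
P = 13442/16384 = 6721/8192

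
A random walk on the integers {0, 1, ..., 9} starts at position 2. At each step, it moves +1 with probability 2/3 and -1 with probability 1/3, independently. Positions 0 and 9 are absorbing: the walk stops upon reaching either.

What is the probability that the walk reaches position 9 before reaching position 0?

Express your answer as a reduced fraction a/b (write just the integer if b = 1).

Biased walk: p = 2/3, q = 1/3, r = q/p = 1/2
Gambler's ruin: P(hit 9 before 0 | start at 2) = (1 - r^a)/(1 - r^N)
r^2 = 1/4; r^9 = 1/512
P = (1 - 1/4) / (1 - 1/512) = 3/4 / 511/512 = 384/511

Answer: 384/511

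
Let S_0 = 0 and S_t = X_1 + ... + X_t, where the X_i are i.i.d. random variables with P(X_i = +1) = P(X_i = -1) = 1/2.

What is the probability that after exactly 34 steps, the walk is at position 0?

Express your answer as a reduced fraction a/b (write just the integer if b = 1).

Answer: 583401555/4294967296

Derivation:
To return to 0 after 34 steps: need exactly 17 steps of +1 and 17 of -1.
Favorable paths: C(34,17) = 2333606220
Total paths: 2^34 = 17179869184
P = 2333606220/17179869184 = 583401555/4294967296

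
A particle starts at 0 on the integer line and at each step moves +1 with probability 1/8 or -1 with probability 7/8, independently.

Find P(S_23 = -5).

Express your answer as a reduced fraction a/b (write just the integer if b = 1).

Answer: 277118556450737155/295147905179352825856

Derivation:
To reach position -5 after 23 steps: need 9 steps of +1 and 14 steps of -1.
Number of such sequences: C(23,9) = 817190
Each has probability (1/8)^9 · (7/8)^14 = 678223072849/590295810358705651712
P = 817190 · 678223072849/590295810358705651712 = 277118556450737155/295147905179352825856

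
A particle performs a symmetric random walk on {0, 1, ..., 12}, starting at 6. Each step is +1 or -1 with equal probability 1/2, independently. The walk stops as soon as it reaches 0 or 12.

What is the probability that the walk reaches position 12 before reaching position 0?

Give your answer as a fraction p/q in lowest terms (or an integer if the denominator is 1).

Symmetric walk (p = 1/2): the harmonic-function argument gives P(hit 12 before 0 | start at 6) = a/N.
P = 6/12 = 1/2

Answer: 1/2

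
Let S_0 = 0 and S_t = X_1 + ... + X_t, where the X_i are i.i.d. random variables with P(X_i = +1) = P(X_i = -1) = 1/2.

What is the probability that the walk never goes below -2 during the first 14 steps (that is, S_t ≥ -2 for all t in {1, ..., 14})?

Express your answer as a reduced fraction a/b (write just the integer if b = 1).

Answer: 4719/8192

Derivation:
Let f(t,s) = #length-t paths at position s with S_1..S_t all ≥ -2.
f(t,s) = f(t-1,s-1) + f(t-1,s+1) for s ≥ -2; f(t,s) = 0 for s < -2.
t=0: f(0,0)=1
t=1: f(1,-1)=1 f(1,1)=1
t=2: f(2,-2)=1 f(2,0)=2 f(2,2)=1
t=3: f(3,-1)=3 f(3,1)=3 f(3,3)=1
t=4: f(4,-2)=3 f(4,0)=6 f(4,2)=4 f(4,4)=1
t=5: f(5,-1)=9 f(5,1)=10 f(5,3)=5 f(5,5)=1
t=6: f(6,-2)=9 f(6,0)=19 f(6,2)=15 f(6,4)=6 f(6,6)=1
t=7: f(7,-1)=28 f(7,1)=34 f(7,3)=21 f(7,5)=7 f(7,7)=1
t=8: f(8,-2)=28 f(8,0)=62 f(8,2)=55 f(8,4)=28 f(8,6)=8 f(8,8)=1
t=9: f(9,-1)=90 f(9,1)=117 f(9,3)=83 f(9,5)=36 f(9,7)=9 f(9,9)=1
t=10: f(10,-2)=90 f(10,0)=207 f(10,2)=200 f(10,4)=119 f(10,6)=45 f(10,8)=10 f(10,10)=1
t=11: f(11,-1)=297 f(11,1)=407 f(11,3)=319 f(11,5)=164 f(11,7)=55 f(11,9)=11 f(11,11)=1
t=12: f(12,-2)=297 f(12,0)=704 f(12,2)=726 f(12,4)=483 f(12,6)=219 f(12,8)=66 f(12,10)=12 f(12,12)=1
t=13: f(13,-1)=1001 f(13,1)=1430 f(13,3)=1209 f(13,5)=702 f(13,7)=285 f(13,9)=78 f(13,11)=13 f(13,13)=1
t=14: f(14,-2)=1001 f(14,0)=2431 f(14,2)=2639 f(14,4)=1911 f(14,6)=987 f(14,8)=363 f(14,10)=91 f(14,12)=14 f(14,14)=1
Σ_s f(14,s) = 9438
P = 9438/16384 = 4719/8192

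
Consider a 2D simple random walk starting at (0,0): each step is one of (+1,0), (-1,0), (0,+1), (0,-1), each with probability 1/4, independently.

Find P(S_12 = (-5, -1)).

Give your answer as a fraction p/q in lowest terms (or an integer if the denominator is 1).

Let h be the number of horizontal steps (so 12-h are vertical). To end at (-5,-1) need (h-5)/2 right-steps and ((12-h)-1)/2 up-steps.
Sum over h with 5 ≤ h ≤ 11, h ≡ 1 (mod 2), 12-h ≡ 1 (mod 2):
h=5: C(12,5)·C(5,0)·C(7,3) = 792·1·35 = 27720
h=7: C(12,7)·C(7,1)·C(5,2) = 792·7·10 = 55440
h=9: C(12,9)·C(9,2)·C(3,1) = 220·36·3 = 23760
h=11: C(12,11)·C(11,3)·C(1,0) = 12·165·1 = 1980
Total favorable: 108900
Total paths: 4^12 = 16777216
P = 108900/16777216 = 27225/4194304

Answer: 27225/4194304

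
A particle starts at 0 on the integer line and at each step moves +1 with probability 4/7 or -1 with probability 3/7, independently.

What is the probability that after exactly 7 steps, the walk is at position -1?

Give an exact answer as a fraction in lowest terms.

To reach position -1 after 7 steps: need 3 steps of +1 and 4 steps of -1.
Number of such sequences: C(7,3) = 35
Each has probability (4/7)^3 · (3/7)^4 = 5184/823543
P = 35 · 5184/823543 = 25920/117649

Answer: 25920/117649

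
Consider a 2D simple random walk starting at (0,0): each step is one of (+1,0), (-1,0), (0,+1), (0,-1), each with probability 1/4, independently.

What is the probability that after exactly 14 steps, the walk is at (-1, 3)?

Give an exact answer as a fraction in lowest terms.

Answer: 3006003/134217728

Derivation:
Let h be the number of horizontal steps (so 14-h are vertical). To end at (-1,3) need (h-1)/2 right-steps and ((14-h)+3)/2 up-steps.
Sum over h with 1 ≤ h ≤ 11, h ≡ 1 (mod 2), 14-h ≡ 1 (mod 2):
h=1: C(14,1)·C(1,0)·C(13,8) = 14·1·1287 = 18018
h=3: C(14,3)·C(3,1)·C(11,7) = 364·3·330 = 360360
h=5: C(14,5)·C(5,2)·C(9,6) = 2002·10·84 = 1681680
h=7: C(14,7)·C(7,3)·C(7,5) = 3432·35·21 = 2522520
h=9: C(14,9)·C(9,4)·C(5,4) = 2002·126·5 = 1261260
h=11: C(14,11)·C(11,5)·C(3,3) = 364·462·1 = 168168
Total favorable: 6012006
Total paths: 4^14 = 268435456
P = 6012006/268435456 = 3006003/134217728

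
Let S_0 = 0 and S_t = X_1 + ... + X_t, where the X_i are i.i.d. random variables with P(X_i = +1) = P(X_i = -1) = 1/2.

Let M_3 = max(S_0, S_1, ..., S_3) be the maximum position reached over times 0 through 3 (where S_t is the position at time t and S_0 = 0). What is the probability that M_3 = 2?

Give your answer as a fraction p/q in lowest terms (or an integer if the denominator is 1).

Let M_3 = max(S_0,...,S_3). Use the reflection principle: for j ≥ 1, #{paths with M_3 ≥ j} = #{S_3 ≥ j} + #{S_3 ≥ j+1}.
By reflection, #{M_3 ≥ 2} = #{S_3 ≥ 2} + #{S_3 ≥ 3} = 1 + 1 = 2.
#{M_3 ≥ 3} = #{S_3 ≥ 3} + #{S_3 ≥ 4} = 1 + 0 = 1.
#{M_3 = 2} = 2 - 1 = 1.
P(M_3 = 2) = 1/8 = 1/8

Answer: 1/8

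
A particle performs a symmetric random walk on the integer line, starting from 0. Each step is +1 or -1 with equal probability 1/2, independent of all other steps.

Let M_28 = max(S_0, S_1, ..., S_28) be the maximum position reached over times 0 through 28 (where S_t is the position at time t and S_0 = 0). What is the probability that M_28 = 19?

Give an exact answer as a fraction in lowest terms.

Answer: 20475/268435456

Derivation:
Let M_28 = max(S_0,...,S_28). Use the reflection principle: for j ≥ 1, #{paths with M_28 ≥ j} = #{S_28 ≥ j} + #{S_28 ≥ j+1}.
By reflection, #{M_28 ≥ 19} = #{S_28 ≥ 19} + #{S_28 ≥ 20} = 24158 + 24158 = 48316.
#{M_28 ≥ 20} = #{S_28 ≥ 20} + #{S_28 ≥ 21} = 24158 + 3683 = 27841.
#{M_28 = 19} = 48316 - 27841 = 20475.
P(M_28 = 19) = 20475/268435456 = 20475/268435456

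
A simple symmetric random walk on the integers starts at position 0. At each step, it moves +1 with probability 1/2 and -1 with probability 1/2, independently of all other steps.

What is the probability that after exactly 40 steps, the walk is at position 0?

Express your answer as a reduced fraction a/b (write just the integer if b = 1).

Answer: 34461632205/274877906944

Derivation:
To return to 0 after 40 steps: need exactly 20 steps of +1 and 20 of -1.
Favorable paths: C(40,20) = 137846528820
Total paths: 2^40 = 1099511627776
P = 137846528820/1099511627776 = 34461632205/274877906944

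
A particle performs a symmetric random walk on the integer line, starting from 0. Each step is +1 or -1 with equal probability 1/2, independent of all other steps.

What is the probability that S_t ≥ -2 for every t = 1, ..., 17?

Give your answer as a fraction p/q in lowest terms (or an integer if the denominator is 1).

Answer: 17017/32768

Derivation:
Let f(t,s) = #length-t paths at position s with S_1..S_t all ≥ -2.
f(t,s) = f(t-1,s-1) + f(t-1,s+1) for s ≥ -2; f(t,s) = 0 for s < -2.
t=0: f(0,0)=1
t=1: f(1,-1)=1 f(1,1)=1
t=2: f(2,-2)=1 f(2,0)=2 f(2,2)=1
t=3: f(3,-1)=3 f(3,1)=3 f(3,3)=1
t=4: f(4,-2)=3 f(4,0)=6 f(4,2)=4 f(4,4)=1
t=5: f(5,-1)=9 f(5,1)=10 f(5,3)=5 f(5,5)=1
t=6: f(6,-2)=9 f(6,0)=19 f(6,2)=15 f(6,4)=6 f(6,6)=1
t=7: f(7,-1)=28 f(7,1)=34 f(7,3)=21 f(7,5)=7 f(7,7)=1
t=8: f(8,-2)=28 f(8,0)=62 f(8,2)=55 f(8,4)=28 f(8,6)=8 f(8,8)=1
t=9: f(9,-1)=90 f(9,1)=117 f(9,3)=83 f(9,5)=36 f(9,7)=9 f(9,9)=1
t=10: f(10,-2)=90 f(10,0)=207 f(10,2)=200 f(10,4)=119 f(10,6)=45 f(10,8)=10 f(10,10)=1
t=11: f(11,-1)=297 f(11,1)=407 f(11,3)=319 f(11,5)=164 f(11,7)=55 f(11,9)=11 f(11,11)=1
t=12: f(12,-2)=297 f(12,0)=704 f(12,2)=726 f(12,4)=483 f(12,6)=219 f(12,8)=66 f(12,10)=12 f(12,12)=1
t=13: f(13,-1)=1001 f(13,1)=1430 f(13,3)=1209 f(13,5)=702 f(13,7)=285 f(13,9)=78 f(13,11)=13 f(13,13)=1
t=14: f(14,-2)=1001 f(14,0)=2431 f(14,2)=2639 f(14,4)=1911 f(14,6)=987 f(14,8)=363 f(14,10)=91 f(14,12)=14 f(14,14)=1
t=15: f(15,-1)=3432 f(15,1)=5070 f(15,3)=4550 f(15,5)=2898 f(15,7)=1350 f(15,9)=454 f(15,11)=105 f(15,13)=15 f(15,15)=1
t=16: f(16,-2)=3432 f(16,0)=8502 f(16,2)=9620 f(16,4)=7448 f(16,6)=4248 f(16,8)=1804 f(16,10)=559 f(16,12)=120 f(16,14)=16 f(16,16)=1
t=17: f(17,-1)=11934 f(17,1)=18122 f(17,3)=17068 f(17,5)=11696 f(17,7)=6052 f(17,9)=2363 f(17,11)=679 f(17,13)=136 f(17,15)=17 f(17,17)=1
Σ_s f(17,s) = 68068
P = 68068/131072 = 17017/32768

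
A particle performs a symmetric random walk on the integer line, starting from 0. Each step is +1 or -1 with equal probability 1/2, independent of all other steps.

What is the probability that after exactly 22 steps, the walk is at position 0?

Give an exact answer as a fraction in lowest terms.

Answer: 88179/524288

Derivation:
To return to 0 after 22 steps: need exactly 11 steps of +1 and 11 of -1.
Favorable paths: C(22,11) = 705432
Total paths: 2^22 = 4194304
P = 705432/4194304 = 88179/524288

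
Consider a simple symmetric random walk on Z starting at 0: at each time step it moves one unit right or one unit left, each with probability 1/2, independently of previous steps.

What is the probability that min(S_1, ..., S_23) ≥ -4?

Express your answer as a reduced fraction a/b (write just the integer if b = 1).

Let f(t,s) = #length-t paths at position s with S_1..S_t all ≥ -4.
f(t,s) = f(t-1,s-1) + f(t-1,s+1) for s ≥ -4; f(t,s) = 0 for s < -4.
t=0: f(0,0)=1
t=1: f(1,-1)=1 f(1,1)=1
t=2: f(2,-2)=1 f(2,0)=2 f(2,2)=1
t=3: f(3,-3)=1 f(3,-1)=3 f(3,1)=3 f(3,3)=1
t=4: f(4,-4)=1 f(4,-2)=4 f(4,0)=6 f(4,2)=4 f(4,4)=1
t=5: f(5,-3)=5 f(5,-1)=10 f(5,1)=10 f(5,3)=5 f(5,5)=1
t=6: f(6,-4)=5 f(6,-2)=15 f(6,0)=20 f(6,2)=15 f(6,4)=6 f(6,6)=1
t=7: f(7,-3)=20 f(7,-1)=35 f(7,1)=35 f(7,3)=21 f(7,5)=7 f(7,7)=1
t=8: f(8,-4)=20 f(8,-2)=55 f(8,0)=70 f(8,2)=56 f(8,4)=28 f(8,6)=8 f(8,8)=1
t=9: f(9,-3)=75 f(9,-1)=125 f(9,1)=126 f(9,3)=84 f(9,5)=36 f(9,7)=9 f(9,9)=1
t=10: f(10,-4)=75 f(10,-2)=200 f(10,0)=251 f(10,2)=210 f(10,4)=120 f(10,6)=45 f(10,8)=10 f(10,10)=1
t=11: f(11,-3)=275 f(11,-1)=451 f(11,1)=461 f(11,3)=330 f(11,5)=165 f(11,7)=55 f(11,9)=11 f(11,11)=1
t=12: f(12,-4)=275 f(12,-2)=726 f(12,0)=912 f(12,2)=791 f(12,4)=495 f(12,6)=220 f(12,8)=66 f(12,10)=12 f(12,12)=1
t=13: f(13,-3)=1001 f(13,-1)=1638 f(13,1)=1703 f(13,3)=1286 f(13,5)=715 f(13,7)=286 f(13,9)=78 f(13,11)=13 f(13,13)=1
t=14: f(14,-4)=1001 f(14,-2)=2639 f(14,0)=3341 f(14,2)=2989 f(14,4)=2001 f(14,6)=1001 f(14,8)=364 f(14,10)=91 f(14,12)=14 f(14,14)=1
t=15: f(15,-3)=3640 f(15,-1)=5980 f(15,1)=6330 f(15,3)=4990 f(15,5)=3002 f(15,7)=1365 f(15,9)=455 f(15,11)=105 f(15,13)=15 f(15,15)=1
t=16: f(16,-4)=3640 f(16,-2)=9620 f(16,0)=12310 f(16,2)=11320 f(16,4)=7992 f(16,6)=4367 f(16,8)=1820 f(16,10)=560 f(16,12)=120 f(16,14)=16 f(16,16)=1
t=17: f(17,-3)=13260 f(17,-1)=21930 f(17,1)=23630 f(17,3)=19312 f(17,5)=12359 f(17,7)=6187 f(17,9)=2380 f(17,11)=680 f(17,13)=136 f(17,15)=17 f(17,17)=1
t=18: f(18,-4)=13260 f(18,-2)=35190 f(18,0)=45560 f(18,2)=42942 f(18,4)=31671 f(18,6)=18546 f(18,8)=8567 f(18,10)=3060 f(18,12)=816 f(18,14)=153 f(18,16)=18 f(18,18)=1
t=19: f(19,-3)=48450 f(19,-1)=80750 f(19,1)=88502 f(19,3)=74613 f(19,5)=50217 f(19,7)=27113 f(19,9)=11627 f(19,11)=3876 f(19,13)=969 f(19,15)=171 f(19,17)=19 f(19,19)=1
t=20: f(20,-4)=48450 f(20,-2)=129200 f(20,0)=169252 f(20,2)=163115 f(20,4)=124830 f(20,6)=77330 f(20,8)=38740 f(20,10)=15503 f(20,12)=4845 f(20,14)=1140 f(20,16)=190 f(20,18)=20 f(20,20)=1
t=21: f(21,-3)=177650 f(21,-1)=298452 f(21,1)=332367 f(21,3)=287945 f(21,5)=202160 f(21,7)=116070 f(21,9)=54243 f(21,11)=20348 f(21,13)=5985 f(21,15)=1330 f(21,17)=210 f(21,19)=21 f(21,21)=1
t=22: f(22,-4)=177650 f(22,-2)=476102 f(22,0)=630819 f(22,2)=620312 f(22,4)=490105 f(22,6)=318230 f(22,8)=170313 f(22,10)=74591 f(22,12)=26333 f(22,14)=7315 f(22,16)=1540 f(22,18)=231 f(22,20)=22 f(22,22)=1
t=23: f(23,-3)=653752 f(23,-1)=1106921 f(23,1)=1251131 f(23,3)=1110417 f(23,5)=808335 f(23,7)=488543 f(23,9)=244904 f(23,11)=100924 f(23,13)=33648 f(23,15)=8855 f(23,17)=1771 f(23,19)=253 f(23,21)=23 f(23,23)=1
Σ_s f(23,s) = 5809478
P = 5809478/8388608 = 2904739/4194304

Answer: 2904739/4194304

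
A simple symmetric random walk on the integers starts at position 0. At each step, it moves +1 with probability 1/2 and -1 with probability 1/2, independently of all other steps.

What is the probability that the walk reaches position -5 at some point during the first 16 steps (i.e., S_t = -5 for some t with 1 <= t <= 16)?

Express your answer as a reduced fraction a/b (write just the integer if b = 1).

Count via complement. Let g(t,s) = #length-t paths at position s with S_1..S_t all ≠ -5.
g(t,s) = g(t-1,s-1) + g(t-1,s+1) for s ≠ -5; g(t,-5) = 0.
t=0: g(0,0)=1
t=1: g(1,-1)=1 g(1,1)=1
t=2: g(2,-2)=1 g(2,0)=2 g(2,2)=1
t=3: g(3,-3)=1 g(3,-1)=3 g(3,1)=3 g(3,3)=1
t=4: g(4,-4)=1 g(4,-2)=4 g(4,0)=6 g(4,2)=4 g(4,4)=1
t=5: g(5,-3)=5 g(5,-1)=10 g(5,1)=10 g(5,3)=5 g(5,5)=1
t=6: g(6,-4)=5 g(6,-2)=15 g(6,0)=20 g(6,2)=15 g(6,4)=6 g(6,6)=1
t=7: g(7,-3)=20 g(7,-1)=35 g(7,1)=35 g(7,3)=21 g(7,5)=7 g(7,7)=1
t=8: g(8,-4)=20 g(8,-2)=55 g(8,0)=70 g(8,2)=56 g(8,4)=28 g(8,6)=8 g(8,8)=1
t=9: g(9,-3)=75 g(9,-1)=125 g(9,1)=126 g(9,3)=84 g(9,5)=36 g(9,7)=9 g(9,9)=1
t=10: g(10,-4)=75 g(10,-2)=200 g(10,0)=251 g(10,2)=210 g(10,4)=120 g(10,6)=45 g(10,8)=10 g(10,10)=1
t=11: g(11,-3)=275 g(11,-1)=451 g(11,1)=461 g(11,3)=330 g(11,5)=165 g(11,7)=55 g(11,9)=11 g(11,11)=1
t=12: g(12,-4)=275 g(12,-2)=726 g(12,0)=912 g(12,2)=791 g(12,4)=495 g(12,6)=220 g(12,8)=66 g(12,10)=12 g(12,12)=1
t=13: g(13,-3)=1001 g(13,-1)=1638 g(13,1)=1703 g(13,3)=1286 g(13,5)=715 g(13,7)=286 g(13,9)=78 g(13,11)=13 g(13,13)=1
t=14: g(14,-4)=1001 g(14,-2)=2639 g(14,0)=3341 g(14,2)=2989 g(14,4)=2001 g(14,6)=1001 g(14,8)=364 g(14,10)=91 g(14,12)=14 g(14,14)=1
t=15: g(15,-3)=3640 g(15,-1)=5980 g(15,1)=6330 g(15,3)=4990 g(15,5)=3002 g(15,7)=1365 g(15,9)=455 g(15,11)=105 g(15,13)=15 g(15,15)=1
t=16: g(16,-4)=3640 g(16,-2)=9620 g(16,0)=12310 g(16,2)=11320 g(16,4)=7992 g(16,6)=4367 g(16,8)=1820 g(16,10)=560 g(16,12)=120 g(16,14)=16 g(16,16)=1
Paths never hitting -5: Σ_s g(16,s) = 51766
Paths hitting -5: 2^16 - 51766 = 13770
P = 13770/65536 = 6885/32768

Answer: 6885/32768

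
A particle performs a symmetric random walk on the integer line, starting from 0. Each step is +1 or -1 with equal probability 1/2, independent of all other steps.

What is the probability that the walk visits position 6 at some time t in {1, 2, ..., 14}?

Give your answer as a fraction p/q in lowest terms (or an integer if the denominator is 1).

Count via complement. Let g(t,s) = #length-t paths at position s with S_1..S_t all ≠ 6.
g(t,s) = g(t-1,s-1) + g(t-1,s+1) for s ≠ 6; g(t,6) = 0.
t=0: g(0,0)=1
t=1: g(1,-1)=1 g(1,1)=1
t=2: g(2,-2)=1 g(2,0)=2 g(2,2)=1
t=3: g(3,-3)=1 g(3,-1)=3 g(3,1)=3 g(3,3)=1
t=4: g(4,-4)=1 g(4,-2)=4 g(4,0)=6 g(4,2)=4 g(4,4)=1
t=5: g(5,-5)=1 g(5,-3)=5 g(5,-1)=10 g(5,1)=10 g(5,3)=5 g(5,5)=1
t=6: g(6,-6)=1 g(6,-4)=6 g(6,-2)=15 g(6,0)=20 g(6,2)=15 g(6,4)=6
t=7: g(7,-7)=1 g(7,-5)=7 g(7,-3)=21 g(7,-1)=35 g(7,1)=35 g(7,3)=21 g(7,5)=6
t=8: g(8,-8)=1 g(8,-6)=8 g(8,-4)=28 g(8,-2)=56 g(8,0)=70 g(8,2)=56 g(8,4)=27
t=9: g(9,-9)=1 g(9,-7)=9 g(9,-5)=36 g(9,-3)=84 g(9,-1)=126 g(9,1)=126 g(9,3)=83 g(9,5)=27
t=10: g(10,-10)=1 g(10,-8)=10 g(10,-6)=45 g(10,-4)=120 g(10,-2)=210 g(10,0)=252 g(10,2)=209 g(10,4)=110
t=11: g(11,-11)=1 g(11,-9)=11 g(11,-7)=55 g(11,-5)=165 g(11,-3)=330 g(11,-1)=462 g(11,1)=461 g(11,3)=319 g(11,5)=110
t=12: g(12,-12)=1 g(12,-10)=12 g(12,-8)=66 g(12,-6)=220 g(12,-4)=495 g(12,-2)=792 g(12,0)=923 g(12,2)=780 g(12,4)=429
t=13: g(13,-13)=1 g(13,-11)=13 g(13,-9)=78 g(13,-7)=286 g(13,-5)=715 g(13,-3)=1287 g(13,-1)=1715 g(13,1)=1703 g(13,3)=1209 g(13,5)=429
t=14: g(14,-14)=1 g(14,-12)=14 g(14,-10)=91 g(14,-8)=364 g(14,-6)=1001 g(14,-4)=2002 g(14,-2)=3002 g(14,0)=3418 g(14,2)=2912 g(14,4)=1638
Paths never hitting 6: Σ_s g(14,s) = 14443
Paths hitting 6: 2^14 - 14443 = 1941
P = 1941/16384 = 1941/16384

Answer: 1941/16384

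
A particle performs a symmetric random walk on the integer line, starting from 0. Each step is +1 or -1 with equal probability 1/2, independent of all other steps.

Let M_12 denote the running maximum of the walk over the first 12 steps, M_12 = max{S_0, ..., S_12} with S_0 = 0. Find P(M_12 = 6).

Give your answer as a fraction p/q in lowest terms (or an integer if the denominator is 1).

Let M_12 = max(S_0,...,S_12). Use the reflection principle: for j ≥ 1, #{paths with M_12 ≥ j} = #{S_12 ≥ j} + #{S_12 ≥ j+1}.
By reflection, #{M_12 ≥ 6} = #{S_12 ≥ 6} + #{S_12 ≥ 7} = 299 + 79 = 378.
#{M_12 ≥ 7} = #{S_12 ≥ 7} + #{S_12 ≥ 8} = 79 + 79 = 158.
#{M_12 = 6} = 378 - 158 = 220.
P(M_12 = 6) = 220/4096 = 55/1024

Answer: 55/1024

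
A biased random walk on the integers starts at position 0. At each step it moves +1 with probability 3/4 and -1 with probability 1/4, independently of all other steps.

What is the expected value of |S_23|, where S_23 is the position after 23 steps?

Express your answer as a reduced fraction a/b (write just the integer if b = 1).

Answer: 25323197417533/2199023255552

Derivation:
S_23 takes values m ≡ 1 (mod 2) with |m| ≤ 23; P(S_23=m) = C(23,(23+m)/2) · (3/4)^((23+m)/2) · (1/4)^((23-m)/2).
Distribution: P(S=-23)=1/70368744177664, P(S=-21)=69/70368744177664, P(S=-19)=2277/70368744177664, P(S=-17)=47817/70368744177664, P(S=-15)=717255/70368744177664, P(S=-13)=8176707/70368744177664, P(S=-11)=73590363/70368744177664, P(S=-9)=536158359/70368744177664, P(S=-7)=1608475077/35184372088832, P(S=-5)=8042375385/35184372088832, P(S=-3)=33777976617/35184372088832, P(S=-1)=119758280733/35184372088832, P(S=1)=359274842199/35184372088832, P(S=3)=912005368659/35184372088832, P(S=5)=1954297218555/35184372088832, P(S=7)=3517734993399/35184372088832, P(S=9)=10553204980197/70368744177664, P(S=11)=13036312034361/70368744177664, P(S=13)=13036312034361/70368744177664, P(S=15)=10291825290285/70368744177664, P(S=17)=6175095174171/70368744177664, P(S=19)=2646469360359/70368744177664, P(S=21)=721764371007/70368744177664, P(S=23)=94143178827/70368744177664
E[|S_23|] = Σ_m |m|·P(S_23=m) = 25323197417533/2199023255552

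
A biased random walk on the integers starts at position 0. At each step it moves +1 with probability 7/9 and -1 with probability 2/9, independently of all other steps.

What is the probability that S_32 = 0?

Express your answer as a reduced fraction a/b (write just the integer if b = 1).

To be at 0 after 32 steps: need exactly 16 steps of +1 and 16 of -1.
Number of such sequences: C(32,16) = 601080390
Each has probability (7/9)^16 · (2/9)^16 = 2177953337809371136/3433683820292512484657849089281
P = 601080390 · 2177953337809371136/3433683820292512484657849089281 = 145458337965806505342402560/381520424476945831628649898809

Answer: 145458337965806505342402560/381520424476945831628649898809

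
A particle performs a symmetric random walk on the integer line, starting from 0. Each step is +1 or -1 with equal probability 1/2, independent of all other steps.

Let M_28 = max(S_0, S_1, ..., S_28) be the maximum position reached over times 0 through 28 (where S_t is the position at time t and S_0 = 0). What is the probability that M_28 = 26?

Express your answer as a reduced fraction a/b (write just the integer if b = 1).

Answer: 7/67108864

Derivation:
Let M_28 = max(S_0,...,S_28). Use the reflection principle: for j ≥ 1, #{paths with M_28 ≥ j} = #{S_28 ≥ j} + #{S_28 ≥ j+1}.
By reflection, #{M_28 ≥ 26} = #{S_28 ≥ 26} + #{S_28 ≥ 27} = 29 + 1 = 30.
#{M_28 ≥ 27} = #{S_28 ≥ 27} + #{S_28 ≥ 28} = 1 + 1 = 2.
#{M_28 = 26} = 30 - 2 = 28.
P(M_28 = 26) = 28/268435456 = 7/67108864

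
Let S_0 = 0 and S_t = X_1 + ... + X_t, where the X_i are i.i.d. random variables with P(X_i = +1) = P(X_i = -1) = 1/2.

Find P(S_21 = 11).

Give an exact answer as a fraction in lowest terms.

Answer: 20349/2097152

Derivation:
To reach position 11 after 21 steps: need 16 steps of +1 and 5 of -1.
Favorable paths: C(21,16) = 20349
Total paths: 2^21 = 2097152
P = 20349/2097152 = 20349/2097152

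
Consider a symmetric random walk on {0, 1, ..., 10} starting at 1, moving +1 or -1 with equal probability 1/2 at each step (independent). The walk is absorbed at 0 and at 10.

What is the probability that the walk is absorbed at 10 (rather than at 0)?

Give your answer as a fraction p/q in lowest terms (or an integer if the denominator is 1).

Answer: 1/10

Derivation:
Symmetric walk (p = 1/2): the harmonic-function argument gives P(hit 10 before 0 | start at 1) = a/N.
P = 1/10 = 1/10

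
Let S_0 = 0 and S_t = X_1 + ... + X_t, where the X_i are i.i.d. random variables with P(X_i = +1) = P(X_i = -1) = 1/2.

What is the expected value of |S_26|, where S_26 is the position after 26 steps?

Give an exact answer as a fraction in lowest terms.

Answer: 16900975/4194304

Derivation:
S_26 takes values m ≡ 0 (mod 2) with |m| ≤ 26; P(S_26=m) = C(26,(26+m)/2)/2^26.
Total paths: 2^26 = 67108864
Distribution: P(S=-26)=1/67108864, P(S=-24)=26/67108864, P(S=-22)=325/67108864, P(S=-20)=2600/67108864, P(S=-18)=14950/67108864, P(S=-16)=65780/67108864, P(S=-14)=230230/67108864, P(S=-12)=657800/67108864, P(S=-10)=1562275/67108864, P(S=-8)=3124550/67108864, P(S=-6)=5311735/67108864, P(S=-4)=7726160/67108864, P(S=-2)=9657700/67108864, P(S=0)=10400600/67108864, P(S=2)=9657700/67108864, P(S=4)=7726160/67108864, P(S=6)=5311735/67108864, P(S=8)=3124550/67108864, P(S=10)=1562275/67108864, P(S=12)=657800/67108864, P(S=14)=230230/67108864, P(S=16)=65780/67108864, P(S=18)=14950/67108864, P(S=20)=2600/67108864, P(S=22)=325/67108864, P(S=24)=26/67108864, P(S=26)=1/67108864
E[|S_26|] = Σ_m |m|·P(S_26=m) = 270415600/67108864 = 16900975/4194304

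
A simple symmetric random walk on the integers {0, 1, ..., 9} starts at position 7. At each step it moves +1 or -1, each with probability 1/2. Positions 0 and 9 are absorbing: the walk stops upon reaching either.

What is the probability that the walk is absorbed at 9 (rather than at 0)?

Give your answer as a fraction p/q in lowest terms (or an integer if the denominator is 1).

Symmetric walk (p = 1/2): the harmonic-function argument gives P(hit 9 before 0 | start at 7) = a/N.
P = 7/9 = 7/9

Answer: 7/9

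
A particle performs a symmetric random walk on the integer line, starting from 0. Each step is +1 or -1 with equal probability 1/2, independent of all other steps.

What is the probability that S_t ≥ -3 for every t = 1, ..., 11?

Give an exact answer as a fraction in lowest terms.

Answer: 99/128

Derivation:
Let f(t,s) = #length-t paths at position s with S_1..S_t all ≥ -3.
f(t,s) = f(t-1,s-1) + f(t-1,s+1) for s ≥ -3; f(t,s) = 0 for s < -3.
t=0: f(0,0)=1
t=1: f(1,-1)=1 f(1,1)=1
t=2: f(2,-2)=1 f(2,0)=2 f(2,2)=1
t=3: f(3,-3)=1 f(3,-1)=3 f(3,1)=3 f(3,3)=1
t=4: f(4,-2)=4 f(4,0)=6 f(4,2)=4 f(4,4)=1
t=5: f(5,-3)=4 f(5,-1)=10 f(5,1)=10 f(5,3)=5 f(5,5)=1
t=6: f(6,-2)=14 f(6,0)=20 f(6,2)=15 f(6,4)=6 f(6,6)=1
t=7: f(7,-3)=14 f(7,-1)=34 f(7,1)=35 f(7,3)=21 f(7,5)=7 f(7,7)=1
t=8: f(8,-2)=48 f(8,0)=69 f(8,2)=56 f(8,4)=28 f(8,6)=8 f(8,8)=1
t=9: f(9,-3)=48 f(9,-1)=117 f(9,1)=125 f(9,3)=84 f(9,5)=36 f(9,7)=9 f(9,9)=1
t=10: f(10,-2)=165 f(10,0)=242 f(10,2)=209 f(10,4)=120 f(10,6)=45 f(10,8)=10 f(10,10)=1
t=11: f(11,-3)=165 f(11,-1)=407 f(11,1)=451 f(11,3)=329 f(11,5)=165 f(11,7)=55 f(11,9)=11 f(11,11)=1
Σ_s f(11,s) = 1584
P = 1584/2048 = 99/128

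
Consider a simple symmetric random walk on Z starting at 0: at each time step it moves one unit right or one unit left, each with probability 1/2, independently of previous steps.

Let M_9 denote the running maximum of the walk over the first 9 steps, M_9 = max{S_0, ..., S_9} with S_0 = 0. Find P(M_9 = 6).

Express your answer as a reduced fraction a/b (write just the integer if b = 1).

Let M_9 = max(S_0,...,S_9). Use the reflection principle: for j ≥ 1, #{paths with M_9 ≥ j} = #{S_9 ≥ j} + #{S_9 ≥ j+1}.
By reflection, #{M_9 ≥ 6} = #{S_9 ≥ 6} + #{S_9 ≥ 7} = 10 + 10 = 20.
#{M_9 ≥ 7} = #{S_9 ≥ 7} + #{S_9 ≥ 8} = 10 + 1 = 11.
#{M_9 = 6} = 20 - 11 = 9.
P(M_9 = 6) = 9/512 = 9/512

Answer: 9/512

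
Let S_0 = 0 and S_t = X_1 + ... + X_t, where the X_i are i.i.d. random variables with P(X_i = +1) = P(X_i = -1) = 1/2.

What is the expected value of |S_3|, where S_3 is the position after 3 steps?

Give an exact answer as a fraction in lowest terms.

S_3 takes values m ≡ 1 (mod 2) with |m| ≤ 3; P(S_3=m) = C(3,(3+m)/2)/2^3.
Total paths: 2^3 = 8
Distribution: P(S=-3)=1/8, P(S=-1)=3/8, P(S=1)=3/8, P(S=3)=1/8
E[|S_3|] = Σ_m |m|·P(S_3=m) = 12/8 = 3/2

Answer: 3/2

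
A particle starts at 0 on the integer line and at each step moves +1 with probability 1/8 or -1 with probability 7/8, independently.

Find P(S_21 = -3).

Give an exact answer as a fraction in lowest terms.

To reach position -3 after 21 steps: need 9 steps of +1 and 12 steps of -1.
Number of such sequences: C(21,9) = 293930
Each has probability (1/8)^9 · (7/8)^12 = 13841287201/9223372036854775808
P = 293930 · 13841287201/9223372036854775808 = 2034184773494965/4611686018427387904

Answer: 2034184773494965/4611686018427387904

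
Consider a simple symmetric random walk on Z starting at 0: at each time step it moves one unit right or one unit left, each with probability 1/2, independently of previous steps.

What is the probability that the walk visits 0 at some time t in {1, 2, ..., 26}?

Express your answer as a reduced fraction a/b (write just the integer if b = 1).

Answer: 7088533/8388608

Derivation:
Count via complement. Let g(t,s) = #length-t paths at position s with S_1..S_t all ≠ 0.
g(t,s) = g(t-1,s-1) + g(t-1,s+1) for s ≠ 0; g(t,0) = 0.
t=0: g(0,0)=1
t=1: g(1,-1)=1 g(1,1)=1
t=2: g(2,-2)=1 g(2,2)=1
t=3: g(3,-3)=1 g(3,-1)=1 g(3,1)=1 g(3,3)=1
t=4: g(4,-4)=1 g(4,-2)=2 g(4,2)=2 g(4,4)=1
t=5: g(5,-5)=1 g(5,-3)=3 g(5,-1)=2 g(5,1)=2 g(5,3)=3 g(5,5)=1
t=6: g(6,-6)=1 g(6,-4)=4 g(6,-2)=5 g(6,2)=5 g(6,4)=4 g(6,6)=1
t=7: g(7,-7)=1 g(7,-5)=5 g(7,-3)=9 g(7,-1)=5 g(7,1)=5 g(7,3)=9 g(7,5)=5 g(7,7)=1
t=8: g(8,-8)=1 g(8,-6)=6 g(8,-4)=14 g(8,-2)=14 g(8,2)=14 g(8,4)=14 g(8,6)=6 g(8,8)=1
t=9: g(9,-9)=1 g(9,-7)=7 g(9,-5)=20 g(9,-3)=28 g(9,-1)=14 g(9,1)=14 g(9,3)=28 g(9,5)=20 g(9,7)=7 g(9,9)=1
t=10: g(10,-10)=1 g(10,-8)=8 g(10,-6)=27 g(10,-4)=48 g(10,-2)=42 g(10,2)=42 g(10,4)=48 g(10,6)=27 g(10,8)=8 g(10,10)=1
t=11: g(11,-11)=1 g(11,-9)=9 g(11,-7)=35 g(11,-5)=75 g(11,-3)=90 g(11,-1)=42 g(11,1)=42 g(11,3)=90 g(11,5)=75 g(11,7)=35 g(11,9)=9 g(11,11)=1
t=12: g(12,-12)=1 g(12,-10)=10 g(12,-8)=44 g(12,-6)=110 g(12,-4)=165 g(12,-2)=132 g(12,2)=132 g(12,4)=165 g(12,6)=110 g(12,8)=44 g(12,10)=10 g(12,12)=1
t=13: g(13,-13)=1 g(13,-11)=11 g(13,-9)=54 g(13,-7)=154 g(13,-5)=275 g(13,-3)=297 g(13,-1)=132 g(13,1)=132 g(13,3)=297 g(13,5)=275 g(13,7)=154 g(13,9)=54 g(13,11)=11 g(13,13)=1
t=14: g(14,-14)=1 g(14,-12)=12 g(14,-10)=65 g(14,-8)=208 g(14,-6)=429 g(14,-4)=572 g(14,-2)=429 g(14,2)=429 g(14,4)=572 g(14,6)=429 g(14,8)=208 g(14,10)=65 g(14,12)=12 g(14,14)=1
t=15: g(15,-15)=1 g(15,-13)=13 g(15,-11)=77 g(15,-9)=273 g(15,-7)=637 g(15,-5)=1001 g(15,-3)=1001 g(15,-1)=429 g(15,1)=429 g(15,3)=1001 g(15,5)=1001 g(15,7)=637 g(15,9)=273 g(15,11)=77 g(15,13)=13 g(15,15)=1
t=16: g(16,-16)=1 g(16,-14)=14 g(16,-12)=90 g(16,-10)=350 g(16,-8)=910 g(16,-6)=1638 g(16,-4)=2002 g(16,-2)=1430 g(16,2)=1430 g(16,4)=2002 g(16,6)=1638 g(16,8)=910 g(16,10)=350 g(16,12)=90 g(16,14)=14 g(16,16)=1
t=17: g(17,-17)=1 g(17,-15)=15 g(17,-13)=104 g(17,-11)=440 g(17,-9)=1260 g(17,-7)=2548 g(17,-5)=3640 g(17,-3)=3432 g(17,-1)=1430 g(17,1)=1430 g(17,3)=3432 g(17,5)=3640 g(17,7)=2548 g(17,9)=1260 g(17,11)=440 g(17,13)=104 g(17,15)=15 g(17,17)=1
t=18: g(18,-18)=1 g(18,-16)=16 g(18,-14)=119 g(18,-12)=544 g(18,-10)=1700 g(18,-8)=3808 g(18,-6)=6188 g(18,-4)=7072 g(18,-2)=4862 g(18,2)=4862 g(18,4)=7072 g(18,6)=6188 g(18,8)=3808 g(18,10)=1700 g(18,12)=544 g(18,14)=119 g(18,16)=16 g(18,18)=1
t=19: g(19,-19)=1 g(19,-17)=17 g(19,-15)=135 g(19,-13)=663 g(19,-11)=2244 g(19,-9)=5508 g(19,-7)=9996 g(19,-5)=13260 g(19,-3)=11934 g(19,-1)=4862 g(19,1)=4862 g(19,3)=11934 g(19,5)=13260 g(19,7)=9996 g(19,9)=5508 g(19,11)=2244 g(19,13)=663 g(19,15)=135 g(19,17)=17 g(19,19)=1
t=20: g(20,-20)=1 g(20,-18)=18 g(20,-16)=152 g(20,-14)=798 g(20,-12)=2907 g(20,-10)=7752 g(20,-8)=15504 g(20,-6)=23256 g(20,-4)=25194 g(20,-2)=16796 g(20,2)=16796 g(20,4)=25194 g(20,6)=23256 g(20,8)=15504 g(20,10)=7752 g(20,12)=2907 g(20,14)=798 g(20,16)=152 g(20,18)=18 g(20,20)=1
t=21: g(21,-21)=1 g(21,-19)=19 g(21,-17)=170 g(21,-15)=950 g(21,-13)=3705 g(21,-11)=10659 g(21,-9)=23256 g(21,-7)=38760 g(21,-5)=48450 g(21,-3)=41990 g(21,-1)=16796 g(21,1)=16796 g(21,3)=41990 g(21,5)=48450 g(21,7)=38760 g(21,9)=23256 g(21,11)=10659 g(21,13)=3705 g(21,15)=950 g(21,17)=170 g(21,19)=19 g(21,21)=1
t=22: g(22,-22)=1 g(22,-20)=20 g(22,-18)=189 g(22,-16)=1120 g(22,-14)=4655 g(22,-12)=14364 g(22,-10)=33915 g(22,-8)=62016 g(22,-6)=87210 g(22,-4)=90440 g(22,-2)=58786 g(22,2)=58786 g(22,4)=90440 g(22,6)=87210 g(22,8)=62016 g(22,10)=33915 g(22,12)=14364 g(22,14)=4655 g(22,16)=1120 g(22,18)=189 g(22,20)=20 g(22,22)=1
t=23: g(23,-23)=1 g(23,-21)=21 g(23,-19)=209 g(23,-17)=1309 g(23,-15)=5775 g(23,-13)=19019 g(23,-11)=48279 g(23,-9)=95931 g(23,-7)=149226 g(23,-5)=177650 g(23,-3)=149226 g(23,-1)=58786 g(23,1)=58786 g(23,3)=149226 g(23,5)=177650 g(23,7)=149226 g(23,9)=95931 g(23,11)=48279 g(23,13)=19019 g(23,15)=5775 g(23,17)=1309 g(23,19)=209 g(23,21)=21 g(23,23)=1
t=24: g(24,-24)=1 g(24,-22)=22 g(24,-20)=230 g(24,-18)=1518 g(24,-16)=7084 g(24,-14)=24794 g(24,-12)=67298 g(24,-10)=144210 g(24,-8)=245157 g(24,-6)=326876 g(24,-4)=326876 g(24,-2)=208012 g(24,2)=208012 g(24,4)=326876 g(24,6)=326876 g(24,8)=245157 g(24,10)=144210 g(24,12)=67298 g(24,14)=24794 g(24,16)=7084 g(24,18)=1518 g(24,20)=230 g(24,22)=22 g(24,24)=1
t=25: g(25,-25)=1 g(25,-23)=23 g(25,-21)=252 g(25,-19)=1748 g(25,-17)=8602 g(25,-15)=31878 g(25,-13)=92092 g(25,-11)=211508 g(25,-9)=389367 g(25,-7)=572033 g(25,-5)=653752 g(25,-3)=534888 g(25,-1)=208012 g(25,1)=208012 g(25,3)=534888 g(25,5)=653752 g(25,7)=572033 g(25,9)=389367 g(25,11)=211508 g(25,13)=92092 g(25,15)=31878 g(25,17)=8602 g(25,19)=1748 g(25,21)=252 g(25,23)=23 g(25,25)=1
t=26: g(26,-26)=1 g(26,-24)=24 g(26,-22)=275 g(26,-20)=2000 g(26,-18)=10350 g(26,-16)=40480 g(26,-14)=123970 g(26,-12)=303600 g(26,-10)=600875 g(26,-8)=961400 g(26,-6)=1225785 g(26,-4)=1188640 g(26,-2)=742900 g(26,2)=742900 g(26,4)=1188640 g(26,6)=1225785 g(26,8)=961400 g(26,10)=600875 g(26,12)=303600 g(26,14)=123970 g(26,16)=40480 g(26,18)=10350 g(26,20)=2000 g(26,22)=275 g(26,24)=24 g(26,26)=1
Paths never hitting 0: Σ_s g(26,s) = 10400600
Paths hitting 0: 2^26 - 10400600 = 56708264
P = 56708264/67108864 = 7088533/8388608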